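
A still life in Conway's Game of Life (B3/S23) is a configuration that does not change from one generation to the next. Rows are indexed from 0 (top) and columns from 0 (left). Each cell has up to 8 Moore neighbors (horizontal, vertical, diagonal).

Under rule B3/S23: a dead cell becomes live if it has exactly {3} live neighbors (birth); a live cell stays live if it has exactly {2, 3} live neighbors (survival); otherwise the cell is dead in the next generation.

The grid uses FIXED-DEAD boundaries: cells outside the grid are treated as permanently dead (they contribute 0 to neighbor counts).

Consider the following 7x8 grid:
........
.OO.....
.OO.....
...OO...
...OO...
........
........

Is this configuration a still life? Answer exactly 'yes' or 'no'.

Answer: no

Derivation:
Compute generation 1 and compare to generation 0 (given above):
Generation 1:
........
.OO.....
.O......
....O...
...OO...
........
........
Cell (2,2) differs: gen0=1 vs gen1=0 -> NOT a still life.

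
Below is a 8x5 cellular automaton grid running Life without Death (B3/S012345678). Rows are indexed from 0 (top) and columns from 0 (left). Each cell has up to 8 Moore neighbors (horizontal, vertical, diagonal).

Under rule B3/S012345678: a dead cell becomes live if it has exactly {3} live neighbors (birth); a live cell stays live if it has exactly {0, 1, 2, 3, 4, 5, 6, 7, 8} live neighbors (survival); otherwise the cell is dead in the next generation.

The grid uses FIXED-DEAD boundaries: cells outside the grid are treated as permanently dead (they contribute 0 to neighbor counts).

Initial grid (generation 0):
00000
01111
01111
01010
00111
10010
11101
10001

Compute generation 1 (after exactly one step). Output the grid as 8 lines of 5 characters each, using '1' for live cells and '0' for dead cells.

Simulating step by step:
Generation 0 (given above): 21 live cells
Generation 1: 26 live cells
(generation 1 grid is the final answer)

Answer: 00110
01111
11111
01010
01111
10010
11101
10011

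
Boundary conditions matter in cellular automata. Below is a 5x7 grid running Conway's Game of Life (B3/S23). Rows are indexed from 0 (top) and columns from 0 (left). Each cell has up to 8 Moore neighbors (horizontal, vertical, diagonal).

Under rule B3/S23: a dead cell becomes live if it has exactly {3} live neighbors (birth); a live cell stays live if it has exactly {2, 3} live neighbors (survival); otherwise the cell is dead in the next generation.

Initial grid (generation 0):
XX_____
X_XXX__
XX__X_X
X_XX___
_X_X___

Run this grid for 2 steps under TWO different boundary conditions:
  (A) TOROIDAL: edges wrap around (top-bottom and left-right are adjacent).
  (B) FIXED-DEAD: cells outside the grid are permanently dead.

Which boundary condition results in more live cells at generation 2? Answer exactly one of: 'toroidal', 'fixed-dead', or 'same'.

Answer: fixed-dead

Derivation:
Under TOROIDAL boundary, generation 2:
__X__X_
_______
__X___X
___X__X
___X_X_
Population = 8

Under FIXED-DEAD boundary, generation 2:
_X_____
X____X_
_XX____
XXXX_X_
__XXX__
Population = 13

Comparison: toroidal=8, fixed-dead=13 -> fixed-dead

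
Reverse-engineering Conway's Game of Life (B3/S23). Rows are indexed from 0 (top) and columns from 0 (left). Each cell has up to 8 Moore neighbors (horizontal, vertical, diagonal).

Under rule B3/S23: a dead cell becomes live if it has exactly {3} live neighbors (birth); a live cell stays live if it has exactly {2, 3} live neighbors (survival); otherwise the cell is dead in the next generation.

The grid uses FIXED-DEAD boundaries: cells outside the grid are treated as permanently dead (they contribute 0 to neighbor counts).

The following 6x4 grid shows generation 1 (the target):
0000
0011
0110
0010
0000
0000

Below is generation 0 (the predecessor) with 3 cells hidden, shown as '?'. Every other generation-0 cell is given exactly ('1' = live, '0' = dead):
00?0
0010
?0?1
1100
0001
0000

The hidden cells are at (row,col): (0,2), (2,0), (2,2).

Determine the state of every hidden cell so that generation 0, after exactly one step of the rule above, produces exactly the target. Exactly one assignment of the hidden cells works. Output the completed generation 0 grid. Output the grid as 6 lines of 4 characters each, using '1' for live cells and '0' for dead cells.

Answer: 0010
0010
0001
1100
0001
0000

Derivation:
Hidden generation-0 cells (in order): (0,2), (2,0), (2,2).
A hidden cell only influences target cells in its own 3x3 neighborhood. Try each of the 2^3 = 8 assignments, step the completed generation 0 forward once under B3/S23, and compare with the target:
  (0,2)=0 (2,0)=0 (2,2)=0 -> step gives (1,2)='0' but target has '1' -> reject
  (0,2)=0 (2,0)=0 (2,2)=1 -> step gives (2,1)='0' but target has '1' -> reject
  (0,2)=0 (2,0)=1 (2,2)=0 -> step gives (1,2)='0' but target has '1' -> reject
  (0,2)=0 (2,0)=1 (2,2)=1 -> step gives (1,1)='1' but target has '0' -> reject
  (0,2)=1 (2,0)=0 (2,2)=0 -> step reproduces the target at every cell -> ACCEPT
  (0,2)=1 (2,0)=0 (2,2)=1 -> step gives (1,1)='1' but target has '0' -> reject
  (0,2)=1 (2,0)=1 (2,2)=0 -> step gives (1,1)='1' but target has '0' -> reject
  (0,2)=1 (2,0)=1 (2,2)=1 -> step gives (1,3)='0' but target has '1' -> reject
Unique solution: (0,2)=live, (2,0)=dead, (2,2)=dead.
Check: live-neighbor counts of every cell in the completed generation 0:
0212
0223
2331
1132
2220
0011
Applying B3/S23 to generation 0 with these counts gives:
0000
0011
0110
0010
0000
0000
which matches the target exactly.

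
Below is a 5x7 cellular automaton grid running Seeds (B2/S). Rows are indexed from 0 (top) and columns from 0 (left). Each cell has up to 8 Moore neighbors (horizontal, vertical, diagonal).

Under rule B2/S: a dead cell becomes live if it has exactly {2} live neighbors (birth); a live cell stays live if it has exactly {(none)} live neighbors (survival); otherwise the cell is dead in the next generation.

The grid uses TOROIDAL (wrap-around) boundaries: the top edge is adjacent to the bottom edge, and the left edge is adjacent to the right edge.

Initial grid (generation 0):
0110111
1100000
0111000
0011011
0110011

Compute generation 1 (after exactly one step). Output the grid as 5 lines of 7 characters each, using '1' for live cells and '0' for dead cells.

Simulating step by step:
Generation 0 (given above): 18 live cells
Generation 1: 1 live cells
(generation 1 grid is the final answer)

Answer: 0000000
0000000
0000010
0000000
0000000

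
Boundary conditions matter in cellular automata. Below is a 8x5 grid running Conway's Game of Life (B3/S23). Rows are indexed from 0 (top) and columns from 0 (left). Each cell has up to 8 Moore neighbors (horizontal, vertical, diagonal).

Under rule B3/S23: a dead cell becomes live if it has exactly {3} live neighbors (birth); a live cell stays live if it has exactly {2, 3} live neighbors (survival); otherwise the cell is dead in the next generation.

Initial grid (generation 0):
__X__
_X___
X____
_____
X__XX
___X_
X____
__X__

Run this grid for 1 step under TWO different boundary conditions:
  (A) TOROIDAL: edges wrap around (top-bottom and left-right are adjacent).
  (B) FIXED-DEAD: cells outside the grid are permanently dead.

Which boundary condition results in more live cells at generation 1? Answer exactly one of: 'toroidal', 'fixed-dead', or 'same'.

Answer: toroidal

Derivation:
Under TOROIDAL boundary, generation 1:
_XX__
_X___
_____
X____
___XX
X__X_
_____
_X___
Population = 9

Under FIXED-DEAD boundary, generation 1:
_____
_X___
_____
_____
___XX
___XX
_____
_____
Population = 5

Comparison: toroidal=9, fixed-dead=5 -> toroidal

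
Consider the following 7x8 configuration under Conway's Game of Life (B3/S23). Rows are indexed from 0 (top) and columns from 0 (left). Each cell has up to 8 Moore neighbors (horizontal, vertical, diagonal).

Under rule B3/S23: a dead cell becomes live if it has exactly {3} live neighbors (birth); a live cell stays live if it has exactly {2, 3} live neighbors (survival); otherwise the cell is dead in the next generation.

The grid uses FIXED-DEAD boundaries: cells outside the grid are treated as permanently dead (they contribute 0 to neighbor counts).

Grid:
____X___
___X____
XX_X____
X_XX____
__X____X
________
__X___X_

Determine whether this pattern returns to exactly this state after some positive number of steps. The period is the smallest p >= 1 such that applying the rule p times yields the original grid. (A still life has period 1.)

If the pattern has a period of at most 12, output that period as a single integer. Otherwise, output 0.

Simulating and comparing each generation to the original:
Gen 0 (original, given above): 12 live cells
Gen 1: 12 live cells, differs from original
Gen 2: 11 live cells, differs from original
Gen 3: 15 live cells, differs from original
Gen 4: 12 live cells, differs from original
Gen 5: 16 live cells, differs from original
Gen 6: 12 live cells, differs from original
Gen 7: 12 live cells, differs from original
Gen 8: 12 live cells, differs from original
Gen 9: 11 live cells, differs from original
Gen 10: 10 live cells, differs from original
Gen 11: 9 live cells, differs from original
Gen 12: 7 live cells, differs from original
No period found within 12 steps.

Answer: 0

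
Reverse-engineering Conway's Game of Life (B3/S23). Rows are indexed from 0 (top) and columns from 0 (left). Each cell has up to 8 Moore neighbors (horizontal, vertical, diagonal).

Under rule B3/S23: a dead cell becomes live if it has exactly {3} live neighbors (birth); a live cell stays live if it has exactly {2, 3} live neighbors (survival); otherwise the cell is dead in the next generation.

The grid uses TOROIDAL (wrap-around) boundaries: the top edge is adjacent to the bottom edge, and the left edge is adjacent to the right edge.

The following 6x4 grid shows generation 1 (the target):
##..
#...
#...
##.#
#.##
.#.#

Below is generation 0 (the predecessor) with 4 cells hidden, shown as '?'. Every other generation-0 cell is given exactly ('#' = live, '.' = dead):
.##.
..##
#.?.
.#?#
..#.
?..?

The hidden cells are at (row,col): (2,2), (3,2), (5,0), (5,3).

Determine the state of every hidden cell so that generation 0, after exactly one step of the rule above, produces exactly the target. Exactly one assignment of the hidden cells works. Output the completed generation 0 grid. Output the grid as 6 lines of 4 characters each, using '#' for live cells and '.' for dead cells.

Answer: .##.
..##
#.#.
.#.#
..#.
...#

Derivation:
Hidden generation-0 cells (in order): (2,2), (3,2), (5,0), (5,3).
A hidden cell only influences target cells in its own 3x3 neighborhood. Try each of the 2^4 = 16 assignments, step the completed generation 0 forward once under B3/S23, and compare with the target:
  (2,2)=. (3,2)=. (5,0)=. (5,3)=. -> step gives (0,0)='.' but target has '#' -> reject
  (2,2)=. (3,2)=. (5,0)=. (5,3)=# -> step gives (1,2)='#' but target has '.' -> reject
  (2,2)=. (3,2)=. (5,0)=# (5,3)=. -> step gives (0,2)='#' but target has '.' -> reject
  (2,2)=. (3,2)=. (5,0)=# (5,3)=# -> step gives (0,0)='.' but target has '#' -> reject
  (2,2)=. (3,2)=# (5,0)=. (5,3)=. -> step gives (0,0)='.' but target has '#' -> reject
  (2,2)=. (3,2)=# (5,0)=. (5,3)=# -> step gives (1,2)='#' but target has '.' -> reject
  (2,2)=. (3,2)=# (5,0)=# (5,3)=. -> step gives (0,2)='#' but target has '.' -> reject
  (2,2)=. (3,2)=# (5,0)=# (5,3)=# -> step gives (0,0)='.' but target has '#' -> reject
  (2,2)=# (3,2)=. (5,0)=. (5,3)=. -> step gives (0,0)='.' but target has '#' -> reject
  (2,2)=# (3,2)=. (5,0)=. (5,3)=# -> step reproduces the target at every cell -> ACCEPT
  (2,2)=# (3,2)=. (5,0)=# (5,3)=. -> step gives (0,2)='#' but target has '.' -> reject
  (2,2)=# (3,2)=. (5,0)=# (5,3)=# -> step gives (0,0)='.' but target has '#' -> reject
  (2,2)=# (3,2)=# (5,0)=. (5,3)=. -> step gives (0,0)='.' but target has '#' -> reject
  (2,2)=# (3,2)=# (5,0)=. (5,3)=# -> step gives (3,1)='.' but target has '#' -> reject
  (2,2)=# (3,2)=# (5,0)=# (5,3)=. -> step gives (0,2)='#' but target has '.' -> reject
  (2,2)=# (3,2)=# (5,0)=# (5,3)=# -> step gives (0,0)='.' but target has '#' -> reject
Unique solution: (2,2)=live, (3,2)=dead, (5,0)=dead, (5,3)=live.
Check: live-neighbor counts of every cell in the completed generation 0:
3244
3544
3445
3343
3233
2342
Applying B3/S23 to generation 0 with these counts gives:
##..
#...
#...
##.#
#.##
.#.#
which matches the target exactly.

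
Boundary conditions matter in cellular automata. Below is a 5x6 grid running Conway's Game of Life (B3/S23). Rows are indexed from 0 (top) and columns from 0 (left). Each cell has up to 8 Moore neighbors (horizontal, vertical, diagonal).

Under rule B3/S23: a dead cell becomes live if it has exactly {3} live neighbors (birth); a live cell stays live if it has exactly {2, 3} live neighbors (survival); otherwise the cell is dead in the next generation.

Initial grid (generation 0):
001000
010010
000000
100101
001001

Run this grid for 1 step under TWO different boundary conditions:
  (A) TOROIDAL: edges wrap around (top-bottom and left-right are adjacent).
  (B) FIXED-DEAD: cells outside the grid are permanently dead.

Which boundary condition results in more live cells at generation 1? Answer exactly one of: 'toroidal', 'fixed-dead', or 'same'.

Under TOROIDAL boundary, generation 1:
011100
000000
100011
100011
111111
Population = 15

Under FIXED-DEAD boundary, generation 1:
000000
000000
000010
000010
000010
Population = 3

Comparison: toroidal=15, fixed-dead=3 -> toroidal

Answer: toroidal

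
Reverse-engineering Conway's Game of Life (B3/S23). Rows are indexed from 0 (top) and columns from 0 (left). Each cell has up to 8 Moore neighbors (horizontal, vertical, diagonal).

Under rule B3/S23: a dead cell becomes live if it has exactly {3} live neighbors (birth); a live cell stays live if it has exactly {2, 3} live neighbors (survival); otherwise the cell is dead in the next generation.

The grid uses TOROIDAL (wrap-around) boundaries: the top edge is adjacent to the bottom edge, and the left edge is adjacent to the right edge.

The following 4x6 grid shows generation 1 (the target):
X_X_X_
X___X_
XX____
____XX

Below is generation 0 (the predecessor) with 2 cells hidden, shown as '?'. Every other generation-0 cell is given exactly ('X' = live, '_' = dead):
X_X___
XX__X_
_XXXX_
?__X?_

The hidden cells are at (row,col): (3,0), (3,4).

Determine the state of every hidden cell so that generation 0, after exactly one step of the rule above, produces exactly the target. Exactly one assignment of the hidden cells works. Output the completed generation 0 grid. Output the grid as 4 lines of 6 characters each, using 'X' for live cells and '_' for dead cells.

Answer: X_X___
XX__X_
_XXXX_
___XX_

Derivation:
Hidden generation-0 cells (in order): (3,0), (3,4).
A hidden cell only influences target cells in its own 3x3 neighborhood. Try each of the 2^2 = 4 assignments, step the completed generation 0 forward once under B3/S23, and compare with the target:
  (3,0)=_ (3,4)=_ -> step gives (0,3)='X' but target has '_' -> reject
  (3,0)=_ (3,4)=X -> step reproduces the target at every cell -> ACCEPT
  (3,0)=X (3,4)=_ -> step gives (0,3)='X' but target has '_' -> reject
  (3,0)=X (3,4)=X -> step gives (2,0)='_' but target has 'X' -> reject
Unique solution: (3,0)=dead, (3,4)=live.
Check: live-neighbor counts of every cell in the completed generation 0:
242434
355524
334544
245533
Applying B3/S23 to generation 0 with these counts gives:
X_X_X_
X___X_
XX____
____XX
which matches the target exactly.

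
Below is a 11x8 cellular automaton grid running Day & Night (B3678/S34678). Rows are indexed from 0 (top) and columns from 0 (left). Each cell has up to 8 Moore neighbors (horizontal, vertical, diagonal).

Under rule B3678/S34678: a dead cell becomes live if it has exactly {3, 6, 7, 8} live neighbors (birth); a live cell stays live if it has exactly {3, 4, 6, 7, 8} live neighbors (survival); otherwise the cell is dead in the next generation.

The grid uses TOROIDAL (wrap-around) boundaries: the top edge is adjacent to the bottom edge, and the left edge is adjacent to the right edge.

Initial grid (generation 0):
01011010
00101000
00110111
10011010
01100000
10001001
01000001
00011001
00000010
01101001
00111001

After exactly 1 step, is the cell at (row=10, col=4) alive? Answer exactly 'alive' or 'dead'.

Simulating step by step:
Generation 0 (given above): 34 live cells
Generation 1: 38 live cells
00011000
01111001
01100111
00011010
01001100
10100000
00011011
10000010
10101101
10100110
00011010

Cell (10,4) at generation 1: 1 -> alive

Answer: alive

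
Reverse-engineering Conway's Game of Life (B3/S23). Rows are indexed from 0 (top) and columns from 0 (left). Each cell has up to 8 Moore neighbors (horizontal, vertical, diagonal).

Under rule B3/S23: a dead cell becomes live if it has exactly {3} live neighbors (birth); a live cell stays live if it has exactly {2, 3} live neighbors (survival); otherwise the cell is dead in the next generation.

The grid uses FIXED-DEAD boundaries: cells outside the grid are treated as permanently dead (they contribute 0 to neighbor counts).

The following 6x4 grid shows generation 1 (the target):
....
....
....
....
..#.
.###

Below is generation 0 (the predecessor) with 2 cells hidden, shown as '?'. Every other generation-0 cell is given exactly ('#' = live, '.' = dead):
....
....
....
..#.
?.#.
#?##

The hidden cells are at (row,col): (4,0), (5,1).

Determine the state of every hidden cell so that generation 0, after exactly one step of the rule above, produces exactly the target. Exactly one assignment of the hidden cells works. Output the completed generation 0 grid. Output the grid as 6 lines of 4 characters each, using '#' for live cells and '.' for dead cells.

Answer: ....
....
....
..#.
..#.
#.##

Derivation:
Hidden generation-0 cells (in order): (4,0), (5,1).
A hidden cell only influences target cells in its own 3x3 neighborhood. Try each of the 2^2 = 4 assignments, step the completed generation 0 forward once under B3/S23, and compare with the target:
  (4,0)=. (5,1)=. -> step reproduces the target at every cell -> ACCEPT
  (4,0)=. (5,1)=# -> step gives (4,2)='.' but target has '#' -> reject
  (4,0)=# (5,1)=. -> step gives (3,1)='#' but target has '.' -> reject
  (4,0)=# (5,1)=# -> step gives (3,1)='#' but target has '.' -> reject
Unique solution: (4,0)=dead, (5,1)=dead.
Check: live-neighbor counts of every cell in the completed generation 0:
0000
0000
0111
0212
1434
0322
Applying B3/S23 to generation 0 with these counts gives:
....
....
....
....
..#.
.###
which matches the target exactly.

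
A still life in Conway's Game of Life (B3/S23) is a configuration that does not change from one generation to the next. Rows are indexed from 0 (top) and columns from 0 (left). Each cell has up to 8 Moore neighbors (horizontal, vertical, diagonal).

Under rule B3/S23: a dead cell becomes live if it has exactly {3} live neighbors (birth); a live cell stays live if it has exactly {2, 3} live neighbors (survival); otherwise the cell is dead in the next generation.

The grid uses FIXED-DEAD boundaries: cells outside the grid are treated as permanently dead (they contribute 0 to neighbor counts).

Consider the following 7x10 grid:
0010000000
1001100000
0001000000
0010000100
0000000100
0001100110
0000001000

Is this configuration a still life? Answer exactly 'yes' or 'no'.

Compute generation 1 and compare to generation 0 (given above):
Generation 1:
0001000000
0011100000
0011100000
0000000000
0001001100
0000001110
0000000100
Cell (0,2) differs: gen0=1 vs gen1=0 -> NOT a still life.

Answer: no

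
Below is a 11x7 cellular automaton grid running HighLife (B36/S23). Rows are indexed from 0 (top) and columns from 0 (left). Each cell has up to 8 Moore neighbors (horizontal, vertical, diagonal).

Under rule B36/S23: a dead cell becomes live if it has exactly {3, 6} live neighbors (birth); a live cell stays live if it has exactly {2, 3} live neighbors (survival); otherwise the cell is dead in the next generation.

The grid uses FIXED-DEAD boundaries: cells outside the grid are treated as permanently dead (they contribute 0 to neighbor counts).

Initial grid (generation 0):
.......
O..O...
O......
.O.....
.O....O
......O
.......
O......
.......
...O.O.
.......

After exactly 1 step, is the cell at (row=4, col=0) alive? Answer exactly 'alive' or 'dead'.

Answer: dead

Derivation:
Simulating step by step:
Generation 0 (given above): 10 live cells
Generation 1: 4 live cells
.......
.......
OO.....
OO.....
.......
.......
.......
.......
.......
.......
.......

Cell (4,0) at generation 1: 0 -> dead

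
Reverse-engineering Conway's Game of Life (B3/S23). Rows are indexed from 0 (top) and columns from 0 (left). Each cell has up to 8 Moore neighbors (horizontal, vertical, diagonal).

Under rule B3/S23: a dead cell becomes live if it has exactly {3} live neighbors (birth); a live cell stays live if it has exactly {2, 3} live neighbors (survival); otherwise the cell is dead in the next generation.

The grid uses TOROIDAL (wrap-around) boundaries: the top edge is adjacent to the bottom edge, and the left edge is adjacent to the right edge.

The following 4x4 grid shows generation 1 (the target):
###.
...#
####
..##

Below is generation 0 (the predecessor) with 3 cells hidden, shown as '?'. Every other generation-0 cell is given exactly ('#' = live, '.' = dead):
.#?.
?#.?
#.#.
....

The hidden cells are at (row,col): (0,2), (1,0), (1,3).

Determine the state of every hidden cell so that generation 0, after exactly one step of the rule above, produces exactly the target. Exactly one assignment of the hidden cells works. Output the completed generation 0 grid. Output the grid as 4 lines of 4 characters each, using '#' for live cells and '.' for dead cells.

Hidden generation-0 cells (in order): (0,2), (1,0), (1,3).
A hidden cell only influences target cells in its own 3x3 neighborhood. Try each of the 2^3 = 8 assignments, step the completed generation 0 forward once under B3/S23, and compare with the target:
  (0,2)=. (1,0)=. (1,3)=. -> step gives (0,0)='.' but target has '#' -> reject
  (0,2)=. (1,0)=. (1,3)=# -> step gives (0,1)='.' but target has '#' -> reject
  (0,2)=. (1,0)=# (1,3)=. -> step gives (0,2)='.' but target has '#' -> reject
  (0,2)=. (1,0)=# (1,3)=# -> step gives (0,0)='.' but target has '#' -> reject
  (0,2)=# (1,0)=. (1,3)=. -> step gives (0,0)='.' but target has '#' -> reject
  (0,2)=# (1,0)=. (1,3)=# -> step reproduces the target at every cell -> ACCEPT
  (0,2)=# (1,0)=# (1,3)=. -> step gives (1,0)='#' but target has '.' -> reject
  (0,2)=# (1,0)=# (1,3)=# -> step gives (0,0)='.' but target has '#' -> reject
Unique solution: (0,2)=live, (1,0)=dead, (1,3)=live.
Check: live-neighbor counts of every cell in the completed generation 0:
3232
4453
2323
2433
Applying B3/S23 to generation 0 with these counts gives:
###.
...#
####
..##
which matches the target exactly.

Answer: .##.
.#.#
#.#.
....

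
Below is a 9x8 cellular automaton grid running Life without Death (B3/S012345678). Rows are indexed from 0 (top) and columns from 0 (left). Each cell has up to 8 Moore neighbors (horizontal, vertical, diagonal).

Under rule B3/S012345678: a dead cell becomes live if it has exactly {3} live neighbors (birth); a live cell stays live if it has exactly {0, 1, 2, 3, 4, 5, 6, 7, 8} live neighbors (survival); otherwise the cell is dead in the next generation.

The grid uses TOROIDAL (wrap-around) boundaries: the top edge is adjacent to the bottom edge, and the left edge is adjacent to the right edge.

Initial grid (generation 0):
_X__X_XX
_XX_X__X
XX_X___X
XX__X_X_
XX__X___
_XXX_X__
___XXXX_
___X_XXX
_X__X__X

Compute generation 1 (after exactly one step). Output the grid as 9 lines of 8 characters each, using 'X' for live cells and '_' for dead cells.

Answer: _X__X_XX
_XX_XX_X
XX_XXXXX
XX_XXXX_
XX__X__X
XXXX_XX_
___XXXXX
X_XX_XXX
_XXXX__X

Derivation:
Simulating step by step:
Generation 0 (given above): 34 live cells
Generation 1: 48 live cells
(generation 1 grid is the final answer)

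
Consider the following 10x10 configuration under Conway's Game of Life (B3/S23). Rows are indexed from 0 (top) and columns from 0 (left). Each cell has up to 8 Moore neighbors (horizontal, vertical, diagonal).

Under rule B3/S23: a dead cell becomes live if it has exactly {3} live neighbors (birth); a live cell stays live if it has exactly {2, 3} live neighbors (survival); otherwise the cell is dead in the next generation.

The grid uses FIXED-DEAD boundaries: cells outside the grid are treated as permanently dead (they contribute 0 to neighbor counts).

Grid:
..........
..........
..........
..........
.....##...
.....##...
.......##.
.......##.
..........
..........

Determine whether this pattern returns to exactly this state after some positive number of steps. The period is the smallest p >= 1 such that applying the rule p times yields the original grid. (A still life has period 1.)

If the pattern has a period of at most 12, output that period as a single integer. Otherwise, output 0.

Simulating and comparing each generation to the original:
Gen 0 (original, given above): 8 live cells
Gen 1: 6 live cells, differs from original
Gen 2: 8 live cells, MATCHES original -> period = 2

Answer: 2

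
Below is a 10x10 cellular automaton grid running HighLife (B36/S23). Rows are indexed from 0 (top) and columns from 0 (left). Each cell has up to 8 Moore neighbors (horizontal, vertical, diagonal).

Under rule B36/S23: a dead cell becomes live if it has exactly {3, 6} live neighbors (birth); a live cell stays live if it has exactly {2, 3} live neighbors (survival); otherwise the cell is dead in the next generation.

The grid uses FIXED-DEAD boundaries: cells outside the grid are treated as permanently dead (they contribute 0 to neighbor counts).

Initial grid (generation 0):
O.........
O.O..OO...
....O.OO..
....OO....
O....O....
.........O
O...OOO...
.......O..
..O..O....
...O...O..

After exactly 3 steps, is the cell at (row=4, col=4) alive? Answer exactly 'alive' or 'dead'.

Answer: alive

Derivation:
Simulating step by step:
Generation 0 (given above): 22 live cells
Generation 1: 18 live cells
.O........
.O...OOO..
...OOO.O..
....O.....
....OO....
....O.O...
.....OO...
....O.....
......O...
..........
Generation 2: 15 live cells
......O...
..O..O.O..
...O...O..
......O...
...OO.....
....OOO...
....O.O...
......O...
..........
..........
Generation 3: 14 live cells
......O...
.......O..
.......O..
...OO.....
...OO.O...
......O...
....OOOO..
.....O....
..........
..........

Cell (4,4) at generation 3: 1 -> alive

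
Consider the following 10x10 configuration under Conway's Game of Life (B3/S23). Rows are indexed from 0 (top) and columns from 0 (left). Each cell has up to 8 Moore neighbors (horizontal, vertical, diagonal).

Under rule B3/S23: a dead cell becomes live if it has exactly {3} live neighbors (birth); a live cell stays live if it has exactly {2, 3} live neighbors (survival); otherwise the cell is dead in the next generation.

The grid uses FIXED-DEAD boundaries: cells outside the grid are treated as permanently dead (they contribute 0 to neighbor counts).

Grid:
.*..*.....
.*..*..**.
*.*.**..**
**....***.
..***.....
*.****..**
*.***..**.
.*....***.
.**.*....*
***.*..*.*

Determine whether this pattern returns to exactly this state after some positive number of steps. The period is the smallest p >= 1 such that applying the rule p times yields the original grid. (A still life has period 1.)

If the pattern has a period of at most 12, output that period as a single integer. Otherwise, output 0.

Simulating and comparing each generation to the original:
Gen 0 (original, given above): 47 live cells
Gen 1: 37 live cells, differs from original
Gen 2: 34 live cells, differs from original
Gen 3: 33 live cells, differs from original
Gen 4: 39 live cells, differs from original
Gen 5: 32 live cells, differs from original
Gen 6: 36 live cells, differs from original
Gen 7: 38 live cells, differs from original
Gen 8: 38 live cells, differs from original
Gen 9: 29 live cells, differs from original
Gen 10: 28 live cells, differs from original
Gen 11: 32 live cells, differs from original
Gen 12: 31 live cells, differs from original
No period found within 12 steps.

Answer: 0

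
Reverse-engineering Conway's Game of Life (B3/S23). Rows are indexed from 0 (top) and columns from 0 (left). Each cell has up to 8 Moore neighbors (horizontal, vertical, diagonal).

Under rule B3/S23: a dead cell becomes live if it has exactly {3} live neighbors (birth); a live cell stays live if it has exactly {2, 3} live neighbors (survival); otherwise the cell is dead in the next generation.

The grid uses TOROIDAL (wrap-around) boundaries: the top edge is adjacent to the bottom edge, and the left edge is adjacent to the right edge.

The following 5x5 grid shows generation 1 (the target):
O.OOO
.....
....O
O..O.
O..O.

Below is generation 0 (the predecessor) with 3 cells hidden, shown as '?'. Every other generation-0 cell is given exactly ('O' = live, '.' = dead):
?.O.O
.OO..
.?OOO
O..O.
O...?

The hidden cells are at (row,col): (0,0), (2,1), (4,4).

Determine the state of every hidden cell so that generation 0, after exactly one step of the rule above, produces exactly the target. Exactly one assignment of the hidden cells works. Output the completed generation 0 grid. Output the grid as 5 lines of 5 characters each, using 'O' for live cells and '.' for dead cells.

Hidden generation-0 cells (in order): (0,0), (2,1), (4,4).
A hidden cell only influences target cells in its own 3x3 neighborhood. Try each of the 2^3 = 8 assignments, step the completed generation 0 forward once under B3/S23, and compare with the target:
  (0,0)=. (2,1)=. (4,4)=. -> step gives (0,4)='.' but target has 'O' -> reject
  (0,0)=. (2,1)=. (4,4)=O -> step gives (0,0)='.' but target has 'O' -> reject
  (0,0)=. (2,1)=O (4,4)=. -> step gives (0,4)='.' but target has 'O' -> reject
  (0,0)=. (2,1)=O (4,4)=O -> step gives (0,0)='.' but target has 'O' -> reject
  (0,0)=O (2,1)=. (4,4)=. -> step gives (2,0)='O' but target has '.' -> reject
  (0,0)=O (2,1)=. (4,4)=O -> step gives (0,0)='.' but target has 'O' -> reject
  (0,0)=O (2,1)=O (4,4)=. -> step reproduces the target at every cell -> ACCEPT
  (0,0)=O (2,1)=O (4,4)=O -> step gives (0,0)='.' but target has 'O' -> reject
Unique solution: (0,0)=live, (2,1)=live, (4,4)=dead.
Check: live-neighbor counts of every cell in the completed generation 0:
35232
55564
44543
34435
34235
Applying B3/S23 to generation 0 with these counts gives:
O.OOO
.....
....O
O..O.
O..O.
which matches the target exactly.

Answer: O.O.O
.OO..
.OOOO
O..O.
O....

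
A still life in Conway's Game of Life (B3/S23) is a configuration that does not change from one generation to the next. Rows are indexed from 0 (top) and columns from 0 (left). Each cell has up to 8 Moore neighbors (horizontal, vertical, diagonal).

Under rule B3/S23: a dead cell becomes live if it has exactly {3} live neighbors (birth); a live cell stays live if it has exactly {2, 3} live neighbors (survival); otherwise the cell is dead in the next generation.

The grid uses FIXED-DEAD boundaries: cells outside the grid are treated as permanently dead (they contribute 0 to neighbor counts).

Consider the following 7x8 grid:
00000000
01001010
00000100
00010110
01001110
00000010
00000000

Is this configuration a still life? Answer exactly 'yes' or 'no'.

Answer: no

Derivation:
Compute generation 1 and compare to generation 0 (given above):
Generation 1:
00000000
00000100
00000000
00000000
00001001
00000010
00000000
Cell (1,1) differs: gen0=1 vs gen1=0 -> NOT a still life.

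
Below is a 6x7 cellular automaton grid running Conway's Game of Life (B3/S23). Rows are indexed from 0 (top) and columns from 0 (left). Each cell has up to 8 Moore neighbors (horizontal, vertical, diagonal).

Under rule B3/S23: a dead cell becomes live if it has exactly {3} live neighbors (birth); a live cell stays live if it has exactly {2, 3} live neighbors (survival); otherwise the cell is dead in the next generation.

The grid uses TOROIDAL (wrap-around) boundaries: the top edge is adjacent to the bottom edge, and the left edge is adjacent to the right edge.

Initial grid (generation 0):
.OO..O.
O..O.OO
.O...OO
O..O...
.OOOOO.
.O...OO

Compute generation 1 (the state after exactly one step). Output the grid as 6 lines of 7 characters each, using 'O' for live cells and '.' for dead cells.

Simulating step by step:
Generation 0 (given above): 20 live cells
Generation 1: 11 live cells
(generation 1 grid is the final answer)

Answer: .OO....
.......
.OO..O.
O..O...
.O.O.O.
......O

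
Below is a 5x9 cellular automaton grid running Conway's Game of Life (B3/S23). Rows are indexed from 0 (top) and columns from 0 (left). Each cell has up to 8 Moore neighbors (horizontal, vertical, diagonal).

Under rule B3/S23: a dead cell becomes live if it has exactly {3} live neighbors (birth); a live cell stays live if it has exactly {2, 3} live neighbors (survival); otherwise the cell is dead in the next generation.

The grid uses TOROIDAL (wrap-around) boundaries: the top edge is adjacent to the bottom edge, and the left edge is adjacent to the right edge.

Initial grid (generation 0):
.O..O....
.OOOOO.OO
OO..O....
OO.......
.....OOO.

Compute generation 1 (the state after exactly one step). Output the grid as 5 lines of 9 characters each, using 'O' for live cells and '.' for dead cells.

Simulating step by step:
Generation 0 (given above): 17 live cells
Generation 1: 16 live cells
(generation 1 grid is the final answer)

Answer: OO......O
.....O..O
....OO...
OO...OO.O
OO...OO..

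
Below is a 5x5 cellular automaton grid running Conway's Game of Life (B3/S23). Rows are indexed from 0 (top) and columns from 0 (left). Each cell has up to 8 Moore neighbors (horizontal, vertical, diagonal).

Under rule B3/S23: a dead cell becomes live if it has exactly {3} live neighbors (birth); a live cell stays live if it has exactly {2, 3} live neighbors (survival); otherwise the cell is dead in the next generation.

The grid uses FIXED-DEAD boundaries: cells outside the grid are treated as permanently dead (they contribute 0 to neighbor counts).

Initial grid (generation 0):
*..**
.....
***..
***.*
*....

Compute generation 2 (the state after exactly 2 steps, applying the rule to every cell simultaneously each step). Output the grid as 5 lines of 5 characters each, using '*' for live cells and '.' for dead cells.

Simulating step by step:
Generation 0 (given above): 11 live cells
Generation 1: 9 live cells
.....
*.**.
*.**.
..**.
*....
Generation 2: 5 live cells
(generation 2 grid is the final answer)

Answer: .....
..**.
....*
..**.
.....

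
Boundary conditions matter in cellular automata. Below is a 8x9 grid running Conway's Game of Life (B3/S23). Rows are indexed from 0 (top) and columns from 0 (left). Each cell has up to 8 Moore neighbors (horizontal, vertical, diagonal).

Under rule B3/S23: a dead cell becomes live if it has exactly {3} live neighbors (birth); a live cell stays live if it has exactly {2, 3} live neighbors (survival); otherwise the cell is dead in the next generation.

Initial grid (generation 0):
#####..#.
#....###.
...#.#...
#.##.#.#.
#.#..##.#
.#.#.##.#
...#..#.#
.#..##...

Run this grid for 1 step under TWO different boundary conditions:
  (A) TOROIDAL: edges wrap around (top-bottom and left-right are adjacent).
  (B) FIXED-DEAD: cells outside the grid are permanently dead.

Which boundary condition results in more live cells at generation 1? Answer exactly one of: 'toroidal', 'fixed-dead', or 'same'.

Answer: fixed-dead

Derivation:
Under TOROIDAL boundary, generation 1:
#.##...#.
#....#.#.
.###.#.#.
#.##.#.#.
.........
.#.#....#
...#..#..
.#...####
Population = 27

Under FIXED-DEAD boundary, generation 1:
######.#.
#....#.#.
.###.#.#.
..##.#.#.
#.......#
.#.#....#
...#..#..
....##...
Population = 28

Comparison: toroidal=27, fixed-dead=28 -> fixed-dead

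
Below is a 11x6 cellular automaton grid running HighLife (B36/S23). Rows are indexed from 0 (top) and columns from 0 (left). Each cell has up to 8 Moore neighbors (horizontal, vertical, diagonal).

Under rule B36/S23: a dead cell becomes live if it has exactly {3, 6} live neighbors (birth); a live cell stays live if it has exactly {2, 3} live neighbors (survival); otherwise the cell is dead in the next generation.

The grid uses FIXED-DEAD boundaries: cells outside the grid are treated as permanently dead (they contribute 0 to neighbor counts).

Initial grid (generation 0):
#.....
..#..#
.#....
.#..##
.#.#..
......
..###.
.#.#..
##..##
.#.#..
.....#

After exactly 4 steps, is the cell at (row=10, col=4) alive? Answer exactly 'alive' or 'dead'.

Answer: dead

Derivation:
Simulating step by step:
Generation 0 (given above): 21 live cells
Generation 1: 25 live cells
......
.#....
.##.##
##..#.
..#.#.
....#.
..###.
##...#
##.##.
###..#
......
Generation 2: 30 live cells
......
.##...
..####
#...#.
.#..##
..####
.#####
#....#
...###
#.###.
.#....
Generation 3: 21 live cells
......
.##.#.
..#.##
.##...
.##...
......
.#....
.#....
.##..#
.##..#
.###..
Generation 4: 17 live cells
......
.##.##
....##
......
.##...
.##...
......
##....
#.....
#...#.
.#.#..

Cell (10,4) at generation 4: 0 -> dead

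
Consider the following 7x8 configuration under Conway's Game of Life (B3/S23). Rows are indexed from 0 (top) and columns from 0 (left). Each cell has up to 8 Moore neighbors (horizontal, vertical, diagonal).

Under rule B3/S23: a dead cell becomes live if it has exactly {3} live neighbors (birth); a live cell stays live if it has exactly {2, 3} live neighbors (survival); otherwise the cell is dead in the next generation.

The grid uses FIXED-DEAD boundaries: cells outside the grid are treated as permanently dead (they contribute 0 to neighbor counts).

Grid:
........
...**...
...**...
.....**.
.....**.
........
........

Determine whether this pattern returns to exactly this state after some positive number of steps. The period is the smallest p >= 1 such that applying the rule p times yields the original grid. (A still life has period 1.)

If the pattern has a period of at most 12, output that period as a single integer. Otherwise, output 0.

Answer: 2

Derivation:
Simulating and comparing each generation to the original:
Gen 0 (original, given above): 8 live cells
Gen 1: 6 live cells, differs from original
Gen 2: 8 live cells, MATCHES original -> period = 2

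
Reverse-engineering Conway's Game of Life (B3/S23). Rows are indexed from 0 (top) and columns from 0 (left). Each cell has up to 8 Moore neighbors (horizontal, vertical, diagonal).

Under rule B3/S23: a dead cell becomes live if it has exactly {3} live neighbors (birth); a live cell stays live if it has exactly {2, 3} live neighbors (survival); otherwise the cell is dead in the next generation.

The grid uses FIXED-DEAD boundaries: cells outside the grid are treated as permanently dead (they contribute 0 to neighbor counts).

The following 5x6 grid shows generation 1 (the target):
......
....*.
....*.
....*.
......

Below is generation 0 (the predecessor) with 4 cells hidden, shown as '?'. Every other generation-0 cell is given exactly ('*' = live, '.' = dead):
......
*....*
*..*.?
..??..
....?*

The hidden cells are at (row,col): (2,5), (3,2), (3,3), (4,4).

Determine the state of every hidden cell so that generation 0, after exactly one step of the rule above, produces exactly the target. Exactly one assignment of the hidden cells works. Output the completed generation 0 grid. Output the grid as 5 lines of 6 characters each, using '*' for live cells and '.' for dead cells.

Hidden generation-0 cells (in order): (2,5), (3,2), (3,3), (4,4).
A hidden cell only influences target cells in its own 3x3 neighborhood. Try each of the 2^4 = 16 assignments, step the completed generation 0 forward once under B3/S23, and compare with the target:
  (2,5)=. (3,2)=. (3,3)=. (4,4)=. -> step gives (1,4)='.' but target has '*' -> reject
  (2,5)=. (3,2)=. (3,3)=. (4,4)=* -> step gives (1,4)='.' but target has '*' -> reject
  (2,5)=. (3,2)=. (3,3)=* (4,4)=. -> step gives (1,4)='.' but target has '*' -> reject
  (2,5)=. (3,2)=. (3,3)=* (4,4)=* -> step gives (1,4)='.' but target has '*' -> reject
  (2,5)=. (3,2)=* (3,3)=. (4,4)=. -> step gives (1,4)='.' but target has '*' -> reject
  (2,5)=. (3,2)=* (3,3)=. (4,4)=* -> step gives (1,4)='.' but target has '*' -> reject
  (2,5)=. (3,2)=* (3,3)=* (4,4)=. -> step gives (1,4)='.' but target has '*' -> reject
  (2,5)=. (3,2)=* (3,3)=* (4,4)=* -> step gives (1,4)='.' but target has '*' -> reject
  (2,5)=* (3,2)=. (3,3)=. (4,4)=. -> step reproduces the target at every cell -> ACCEPT
  (2,5)=* (3,2)=. (3,3)=. (4,4)=* -> step gives (3,4)='.' but target has '*' -> reject
  (2,5)=* (3,2)=. (3,3)=* (4,4)=. -> step gives (2,4)='.' but target has '*' -> reject
  (2,5)=* (3,2)=. (3,3)=* (4,4)=* -> step gives (2,4)='.' but target has '*' -> reject
  (2,5)=* (3,2)=* (3,3)=. (4,4)=. -> step gives (2,1)='*' but target has '.' -> reject
  (2,5)=* (3,2)=* (3,3)=. (4,4)=* -> step gives (2,1)='*' but target has '.' -> reject
  (2,5)=* (3,2)=* (3,3)=* (4,4)=. -> step gives (2,1)='*' but target has '.' -> reject
  (2,5)=* (3,2)=* (3,3)=* (4,4)=* -> step gives (2,1)='*' but target has '.' -> reject
Unique solution: (2,5)=live, (3,2)=dead, (3,3)=dead, (4,4)=dead.
Check: live-neighbor counts of every cell in the completed generation 0:
110011
121131
121031
111132
000010
Applying B3/S23 to generation 0 with these counts gives:
......
....*.
....*.
....*.
......
which matches the target exactly.

Answer: ......
*....*
*..*.*
......
.....*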